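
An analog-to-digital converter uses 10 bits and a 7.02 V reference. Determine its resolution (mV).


The resolution (LSB) of an ADC is Vref / 2^n.
LSB = 7.02 / 2^10
LSB = 7.02 / 1024
LSB = 0.00685547 V = 6.85546875 mV

6.85546875 mV


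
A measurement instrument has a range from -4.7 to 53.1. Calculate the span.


Span = upper range - lower range.
Span = 53.1 - (-4.7)
Span = 57.8

57.8


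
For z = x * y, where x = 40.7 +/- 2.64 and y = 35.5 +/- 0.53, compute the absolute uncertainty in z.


For a product z = x*y, the relative uncertainty is:
uz/z = sqrt((ux/x)^2 + (uy/y)^2)
Relative uncertainties: ux/x = 2.64/40.7 = 0.064865
uy/y = 0.53/35.5 = 0.01493
z = 40.7 * 35.5 = 1444.9
uz = 1444.9 * sqrt(0.064865^2 + 0.01493^2) = 96.17

96.17


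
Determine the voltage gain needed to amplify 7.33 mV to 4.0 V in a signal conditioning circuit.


Gain = Vout / Vin (converting to same units).
G = 4.0 V / 7.33 mV
G = 4000.0 mV / 7.33 mV
G = 545.7

545.7


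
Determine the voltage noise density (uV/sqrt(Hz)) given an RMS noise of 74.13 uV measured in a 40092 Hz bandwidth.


Noise spectral density = Vrms / sqrt(BW).
NSD = 74.13 / sqrt(40092)
NSD = 74.13 / 200.2299
NSD = 0.3702 uV/sqrt(Hz)

0.3702 uV/sqrt(Hz)


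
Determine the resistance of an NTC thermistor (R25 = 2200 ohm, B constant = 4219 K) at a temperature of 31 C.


NTC thermistor equation: Rt = R25 * exp(B * (1/T - 1/T25)).
T in Kelvin: 304.15 K, T25 = 298.15 K
1/T - 1/T25 = 1/304.15 - 1/298.15 = -6.617e-05
B * (1/T - 1/T25) = 4219 * -6.617e-05 = -0.2792
Rt = 2200 * exp(-0.2792) = 1664.1 ohm

1664.1 ohm


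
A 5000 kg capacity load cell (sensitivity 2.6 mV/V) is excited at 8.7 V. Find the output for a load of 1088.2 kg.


Vout = rated_output * Vex * (load / capacity).
Vout = 2.6 * 8.7 * (1088.2 / 5000)
Vout = 2.6 * 8.7 * 0.21764
Vout = 4.923 mV

4.923 mV


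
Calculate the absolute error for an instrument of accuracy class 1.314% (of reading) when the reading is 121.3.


Absolute error = (accuracy% / 100) * reading.
Error = (1.314 / 100) * 121.3
Error = 0.01314 * 121.3
Error = 1.5939

1.5939


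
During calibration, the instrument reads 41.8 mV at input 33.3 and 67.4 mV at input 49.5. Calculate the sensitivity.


Sensitivity = (y2 - y1) / (x2 - x1).
S = (67.4 - 41.8) / (49.5 - 33.3)
S = 25.6 / 16.2
S = 1.5802 mV/unit

1.5802 mV/unit


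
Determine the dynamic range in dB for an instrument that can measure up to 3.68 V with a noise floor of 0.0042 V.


Dynamic range = 20 * log10(Vmax / Vnoise).
DR = 20 * log10(3.68 / 0.0042)
DR = 20 * log10(876.19)
DR = 58.85 dB

58.85 dB


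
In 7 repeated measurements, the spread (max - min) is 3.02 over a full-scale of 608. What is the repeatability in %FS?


Repeatability = (spread / full scale) * 100%.
R = (3.02 / 608) * 100
R = 0.497 %FS

0.497 %FS


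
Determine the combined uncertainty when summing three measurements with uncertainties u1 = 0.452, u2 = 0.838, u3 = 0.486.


For a sum of independent quantities, uc = sqrt(u1^2 + u2^2 + u3^2).
uc = sqrt(0.452^2 + 0.838^2 + 0.486^2)
uc = sqrt(0.204304 + 0.702244 + 0.236196)
uc = 1.069

1.069


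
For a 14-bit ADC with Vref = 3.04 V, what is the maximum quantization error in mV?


The maximum quantization error is +/- LSB/2.
LSB = Vref / 2^n = 3.04 / 16384 = 0.00018555 V
Max error = LSB / 2 = 0.00018555 / 2 = 9.277e-05 V
Max error = 0.0928 mV

0.0928 mV


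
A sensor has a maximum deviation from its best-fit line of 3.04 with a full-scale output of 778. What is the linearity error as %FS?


Linearity error = (max deviation / full scale) * 100%.
Linearity = (3.04 / 778) * 100
Linearity = 0.391 %FS

0.391 %FS


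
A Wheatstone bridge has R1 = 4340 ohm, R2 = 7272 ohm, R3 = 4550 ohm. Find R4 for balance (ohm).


At balance: R1*R4 = R2*R3, so R4 = R2*R3/R1.
R4 = 7272 * 4550 / 4340
R4 = 33087600 / 4340
R4 = 7623.87 ohm

7623.87 ohm


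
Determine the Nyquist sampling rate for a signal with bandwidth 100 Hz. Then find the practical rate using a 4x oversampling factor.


By Nyquist theorem, fs_min = 2 * fmax.
fs_min = 2 * 100 = 200 Hz
Practical rate = 4 * fs_min = 4 * 200 = 800 Hz

fs_min = 200 Hz, fs_practical = 800 Hz


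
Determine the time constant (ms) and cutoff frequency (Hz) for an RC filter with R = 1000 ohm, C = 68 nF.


Time constant: tau = R * C.
tau = 1000 * 6.80e-08 = 6.8e-05 s
tau = 0.068 ms
Cutoff frequency: fc = 1 / (2*pi*R*C).
fc = 1 / (2*pi*6.8e-05) = 2340.51 Hz

tau = 0.068 ms, fc = 2340.51 Hz


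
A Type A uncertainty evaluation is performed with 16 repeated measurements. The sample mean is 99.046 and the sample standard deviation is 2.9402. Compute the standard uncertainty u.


The standard uncertainty for Type A evaluation is u = s / sqrt(n).
u = 2.9402 / sqrt(16)
u = 2.9402 / 4.0
u = 0.735

0.735


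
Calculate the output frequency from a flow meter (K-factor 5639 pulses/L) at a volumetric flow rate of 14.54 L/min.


Frequency = K * Q / 60 (converting L/min to L/s).
f = 5639 * 14.54 / 60
f = 81991.06 / 60
f = 1366.52 Hz

1366.52 Hz


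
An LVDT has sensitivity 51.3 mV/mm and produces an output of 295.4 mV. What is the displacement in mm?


Displacement = Vout / sensitivity.
d = 295.4 / 51.3
d = 5.758 mm

5.758 mm


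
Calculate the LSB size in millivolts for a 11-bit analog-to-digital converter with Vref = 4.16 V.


The resolution (LSB) of an ADC is Vref / 2^n.
LSB = 4.16 / 2^11
LSB = 4.16 / 2048
LSB = 0.00203125 V = 2.03125 mV

2.03125 mV


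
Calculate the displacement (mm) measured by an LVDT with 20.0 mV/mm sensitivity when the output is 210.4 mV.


Displacement = Vout / sensitivity.
d = 210.4 / 20.0
d = 10.52 mm

10.52 mm


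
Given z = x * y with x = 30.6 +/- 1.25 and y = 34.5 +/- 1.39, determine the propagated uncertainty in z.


For a product z = x*y, the relative uncertainty is:
uz/z = sqrt((ux/x)^2 + (uy/y)^2)
Relative uncertainties: ux/x = 1.25/30.6 = 0.04085
uy/y = 1.39/34.5 = 0.04029
z = 30.6 * 34.5 = 1055.7
uz = 1055.7 * sqrt(0.04085^2 + 0.04029^2) = 60.572

60.572


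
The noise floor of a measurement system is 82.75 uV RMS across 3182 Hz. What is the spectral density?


Noise spectral density = Vrms / sqrt(BW).
NSD = 82.75 / sqrt(3182)
NSD = 82.75 / 56.4092
NSD = 1.467 uV/sqrt(Hz)

1.467 uV/sqrt(Hz)


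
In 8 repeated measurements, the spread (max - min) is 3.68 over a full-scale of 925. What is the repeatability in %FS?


Repeatability = (spread / full scale) * 100%.
R = (3.68 / 925) * 100
R = 0.398 %FS

0.398 %FS


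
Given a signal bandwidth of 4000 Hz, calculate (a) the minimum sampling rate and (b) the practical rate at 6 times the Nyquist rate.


By Nyquist theorem, fs_min = 2 * fmax.
fs_min = 2 * 4000 = 8000 Hz
Practical rate = 6 * fs_min = 6 * 8000 = 48000 Hz

fs_min = 8000 Hz, fs_practical = 48000 Hz


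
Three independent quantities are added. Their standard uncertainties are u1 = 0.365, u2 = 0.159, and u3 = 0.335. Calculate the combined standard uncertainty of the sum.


For a sum of independent quantities, uc = sqrt(u1^2 + u2^2 + u3^2).
uc = sqrt(0.365^2 + 0.159^2 + 0.335^2)
uc = sqrt(0.133225 + 0.025281 + 0.112225)
uc = 0.5203

0.5203


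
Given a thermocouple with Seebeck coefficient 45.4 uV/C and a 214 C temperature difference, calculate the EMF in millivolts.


The thermocouple output V = sensitivity * dT.
V = 45.4 uV/C * 214 C
V = 9715.6 uV
V = 9.716 mV

9.716 mV


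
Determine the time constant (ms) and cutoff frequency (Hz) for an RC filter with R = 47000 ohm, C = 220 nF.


Time constant: tau = R * C.
tau = 47000 * 2.20e-07 = 0.01034 s
tau = 10.34 ms
Cutoff frequency: fc = 1 / (2*pi*R*C).
fc = 1 / (2*pi*0.01034) = 15.39 Hz

tau = 10.34 ms, fc = 15.39 Hz


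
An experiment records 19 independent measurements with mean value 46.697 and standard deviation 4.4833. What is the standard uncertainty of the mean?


The standard uncertainty for Type A evaluation is u = s / sqrt(n).
u = 4.4833 / sqrt(19)
u = 4.4833 / 4.3589
u = 1.0285

1.0285


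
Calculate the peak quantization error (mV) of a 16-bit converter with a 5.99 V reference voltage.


The maximum quantization error is +/- LSB/2.
LSB = Vref / 2^n = 5.99 / 65536 = 9.14e-05 V
Max error = LSB / 2 = 9.14e-05 / 2 = 4.57e-05 V
Max error = 0.0457 mV

0.0457 mV


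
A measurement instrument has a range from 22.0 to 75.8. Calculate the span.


Span = upper range - lower range.
Span = 75.8 - (22.0)
Span = 53.8

53.8


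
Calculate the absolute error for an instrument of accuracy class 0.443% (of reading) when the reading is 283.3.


Absolute error = (accuracy% / 100) * reading.
Error = (0.443 / 100) * 283.3
Error = 0.00443 * 283.3
Error = 1.255

1.255


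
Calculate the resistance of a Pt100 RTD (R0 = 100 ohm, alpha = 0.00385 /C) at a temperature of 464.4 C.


The RTD equation: Rt = R0 * (1 + alpha * T).
Rt = 100 * (1 + 0.00385 * 464.4)
Rt = 100 * (1 + 1.78794)
Rt = 100 * 2.78794
Rt = 278.794 ohm

278.794 ohm


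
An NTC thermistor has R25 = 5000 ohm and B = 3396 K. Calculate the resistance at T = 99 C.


NTC thermistor equation: Rt = R25 * exp(B * (1/T - 1/T25)).
T in Kelvin: 372.15 K, T25 = 298.15 K
1/T - 1/T25 = 1/372.15 - 1/298.15 = -0.00066693
B * (1/T - 1/T25) = 3396 * -0.00066693 = -2.2649
Rt = 5000 * exp(-2.2649) = 519.2 ohm

519.2 ohm


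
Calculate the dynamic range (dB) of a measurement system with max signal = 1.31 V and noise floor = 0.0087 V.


Dynamic range = 20 * log10(Vmax / Vnoise).
DR = 20 * log10(1.31 / 0.0087)
DR = 20 * log10(150.57)
DR = 43.56 dB

43.56 dB


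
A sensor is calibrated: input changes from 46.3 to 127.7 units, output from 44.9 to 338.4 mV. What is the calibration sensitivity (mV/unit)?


Sensitivity = (y2 - y1) / (x2 - x1).
S = (338.4 - 44.9) / (127.7 - 46.3)
S = 293.5 / 81.4
S = 3.6057 mV/unit

3.6057 mV/unit


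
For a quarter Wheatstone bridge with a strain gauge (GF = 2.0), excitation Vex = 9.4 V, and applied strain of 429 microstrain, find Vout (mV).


Quarter bridge output: Vout = (GF * epsilon * Vex) / 4.
Vout = (2.0 * 429e-6 * 9.4) / 4
Vout = 0.0080652 / 4 V
Vout = 0.0020163 V = 2.0163 mV

2.0163 mV


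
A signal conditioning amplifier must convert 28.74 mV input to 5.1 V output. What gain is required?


Gain = Vout / Vin (converting to same units).
G = 5.1 V / 28.74 mV
G = 5100.0 mV / 28.74 mV
G = 177.45

177.45


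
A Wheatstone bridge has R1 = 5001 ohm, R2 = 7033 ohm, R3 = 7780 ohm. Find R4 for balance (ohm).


At balance: R1*R4 = R2*R3, so R4 = R2*R3/R1.
R4 = 7033 * 7780 / 5001
R4 = 54716740 / 5001
R4 = 10941.16 ohm

10941.16 ohm


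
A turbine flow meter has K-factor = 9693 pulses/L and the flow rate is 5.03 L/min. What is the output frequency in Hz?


Frequency = K * Q / 60 (converting L/min to L/s).
f = 9693 * 5.03 / 60
f = 48755.79 / 60
f = 812.6 Hz

812.6 Hz


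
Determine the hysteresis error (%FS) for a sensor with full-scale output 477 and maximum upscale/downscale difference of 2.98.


Hysteresis = (max difference / full scale) * 100%.
H = (2.98 / 477) * 100
H = 0.625 %FS

0.625 %FS


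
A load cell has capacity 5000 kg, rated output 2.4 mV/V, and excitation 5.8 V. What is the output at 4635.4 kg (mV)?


Vout = rated_output * Vex * (load / capacity).
Vout = 2.4 * 5.8 * (4635.4 / 5000)
Vout = 2.4 * 5.8 * 0.92708
Vout = 12.905 mV

12.905 mV


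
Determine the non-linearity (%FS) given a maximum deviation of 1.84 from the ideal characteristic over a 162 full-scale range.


Linearity error = (max deviation / full scale) * 100%.
Linearity = (1.84 / 162) * 100
Linearity = 1.136 %FS

1.136 %FS


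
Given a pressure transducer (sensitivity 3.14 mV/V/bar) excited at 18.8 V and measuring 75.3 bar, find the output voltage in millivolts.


Output = sensitivity * Vex * P.
Vout = 3.14 * 18.8 * 75.3
Vout = 59.032 * 75.3
Vout = 4445.11 mV

4445.11 mV


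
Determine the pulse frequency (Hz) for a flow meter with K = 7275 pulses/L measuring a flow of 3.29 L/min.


Frequency = K * Q / 60 (converting L/min to L/s).
f = 7275 * 3.29 / 60
f = 23934.75 / 60
f = 398.91 Hz

398.91 Hz


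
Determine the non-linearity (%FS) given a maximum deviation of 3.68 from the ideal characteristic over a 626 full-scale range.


Linearity error = (max deviation / full scale) * 100%.
Linearity = (3.68 / 626) * 100
Linearity = 0.588 %FS

0.588 %FS


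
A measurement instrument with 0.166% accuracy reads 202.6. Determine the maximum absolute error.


Absolute error = (accuracy% / 100) * reading.
Error = (0.166 / 100) * 202.6
Error = 0.00166 * 202.6
Error = 0.3363

0.3363


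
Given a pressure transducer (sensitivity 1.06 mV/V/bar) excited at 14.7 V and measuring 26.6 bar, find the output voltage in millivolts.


Output = sensitivity * Vex * P.
Vout = 1.06 * 14.7 * 26.6
Vout = 15.582 * 26.6
Vout = 414.48 mV

414.48 mV


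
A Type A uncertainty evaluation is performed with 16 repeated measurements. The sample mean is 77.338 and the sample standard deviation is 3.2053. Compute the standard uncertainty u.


The standard uncertainty for Type A evaluation is u = s / sqrt(n).
u = 3.2053 / sqrt(16)
u = 3.2053 / 4.0
u = 0.8013

0.8013


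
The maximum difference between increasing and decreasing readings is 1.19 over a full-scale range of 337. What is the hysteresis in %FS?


Hysteresis = (max difference / full scale) * 100%.
H = (1.19 / 337) * 100
H = 0.353 %FS

0.353 %FS


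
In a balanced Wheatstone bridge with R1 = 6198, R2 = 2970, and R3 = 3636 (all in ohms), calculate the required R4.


At balance: R1*R4 = R2*R3, so R4 = R2*R3/R1.
R4 = 2970 * 3636 / 6198
R4 = 10798920 / 6198
R4 = 1742.32 ohm

1742.32 ohm


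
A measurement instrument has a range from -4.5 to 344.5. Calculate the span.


Span = upper range - lower range.
Span = 344.5 - (-4.5)
Span = 349.0

349.0


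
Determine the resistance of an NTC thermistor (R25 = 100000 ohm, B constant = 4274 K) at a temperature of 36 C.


NTC thermistor equation: Rt = R25 * exp(B * (1/T - 1/T25)).
T in Kelvin: 309.15 K, T25 = 298.15 K
1/T - 1/T25 = 1/309.15 - 1/298.15 = -0.00011934
B * (1/T - 1/T25) = 4274 * -0.00011934 = -0.5101
Rt = 100000 * exp(-0.5101) = 60045.8 ohm

60045.8 ohm


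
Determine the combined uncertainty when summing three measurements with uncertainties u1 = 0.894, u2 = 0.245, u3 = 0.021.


For a sum of independent quantities, uc = sqrt(u1^2 + u2^2 + u3^2).
uc = sqrt(0.894^2 + 0.245^2 + 0.021^2)
uc = sqrt(0.799236 + 0.060025 + 0.000441)
uc = 0.9272

0.9272


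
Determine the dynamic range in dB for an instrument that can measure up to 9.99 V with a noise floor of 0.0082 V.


Dynamic range = 20 * log10(Vmax / Vnoise).
DR = 20 * log10(9.99 / 0.0082)
DR = 20 * log10(1218.29)
DR = 61.72 dB

61.72 dB


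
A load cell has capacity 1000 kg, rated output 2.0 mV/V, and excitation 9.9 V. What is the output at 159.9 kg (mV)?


Vout = rated_output * Vex * (load / capacity).
Vout = 2.0 * 9.9 * (159.9 / 1000)
Vout = 2.0 * 9.9 * 0.1599
Vout = 3.166 mV

3.166 mV


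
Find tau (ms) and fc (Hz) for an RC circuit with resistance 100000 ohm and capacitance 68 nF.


Time constant: tau = R * C.
tau = 100000 * 6.80e-08 = 0.0068 s
tau = 6.8 ms
Cutoff frequency: fc = 1 / (2*pi*R*C).
fc = 1 / (2*pi*0.0068) = 23.41 Hz

tau = 6.8 ms, fc = 23.41 Hz


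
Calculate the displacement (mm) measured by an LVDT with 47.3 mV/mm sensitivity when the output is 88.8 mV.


Displacement = Vout / sensitivity.
d = 88.8 / 47.3
d = 1.877 mm

1.877 mm


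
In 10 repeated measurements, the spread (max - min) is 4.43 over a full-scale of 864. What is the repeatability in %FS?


Repeatability = (spread / full scale) * 100%.
R = (4.43 / 864) * 100
R = 0.513 %FS

0.513 %FS


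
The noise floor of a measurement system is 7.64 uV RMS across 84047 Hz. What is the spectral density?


Noise spectral density = Vrms / sqrt(BW).
NSD = 7.64 / sqrt(84047)
NSD = 7.64 / 289.9086
NSD = 0.0264 uV/sqrt(Hz)

0.0264 uV/sqrt(Hz)


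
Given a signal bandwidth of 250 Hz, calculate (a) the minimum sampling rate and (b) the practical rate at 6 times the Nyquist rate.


By Nyquist theorem, fs_min = 2 * fmax.
fs_min = 2 * 250 = 500 Hz
Practical rate = 6 * fs_min = 6 * 500 = 3000 Hz

fs_min = 500 Hz, fs_practical = 3000 Hz


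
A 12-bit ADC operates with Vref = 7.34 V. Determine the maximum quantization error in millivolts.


The maximum quantization error is +/- LSB/2.
LSB = Vref / 2^n = 7.34 / 4096 = 0.00179199 V
Max error = LSB / 2 = 0.00179199 / 2 = 0.000896 V
Max error = 0.896 mV

0.896 mV


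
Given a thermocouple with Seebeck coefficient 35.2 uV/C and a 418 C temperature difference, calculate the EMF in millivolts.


The thermocouple output V = sensitivity * dT.
V = 35.2 uV/C * 418 C
V = 14713.6 uV
V = 14.714 mV

14.714 mV


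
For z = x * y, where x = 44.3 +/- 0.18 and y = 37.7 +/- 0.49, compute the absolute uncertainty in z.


For a product z = x*y, the relative uncertainty is:
uz/z = sqrt((ux/x)^2 + (uy/y)^2)
Relative uncertainties: ux/x = 0.18/44.3 = 0.004063
uy/y = 0.49/37.7 = 0.012997
z = 44.3 * 37.7 = 1670.1
uz = 1670.1 * sqrt(0.004063^2 + 0.012997^2) = 22.743

22.743


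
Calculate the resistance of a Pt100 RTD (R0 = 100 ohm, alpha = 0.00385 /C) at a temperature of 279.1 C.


The RTD equation: Rt = R0 * (1 + alpha * T).
Rt = 100 * (1 + 0.00385 * 279.1)
Rt = 100 * (1 + 1.074535)
Rt = 100 * 2.074535
Rt = 207.453 ohm

207.453 ohm


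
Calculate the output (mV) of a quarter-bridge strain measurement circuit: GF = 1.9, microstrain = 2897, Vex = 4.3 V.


Quarter bridge output: Vout = (GF * epsilon * Vex) / 4.
Vout = (1.9 * 2897e-6 * 4.3) / 4
Vout = 0.02366849 / 4 V
Vout = 0.00591712 V = 5.9171 mV

5.9171 mV


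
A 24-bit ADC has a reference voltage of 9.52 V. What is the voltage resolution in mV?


The resolution (LSB) of an ADC is Vref / 2^n.
LSB = 9.52 / 2^24
LSB = 9.52 / 16777216
LSB = 5.7e-07 V = 0.00056744 mV

0.00056744 mV


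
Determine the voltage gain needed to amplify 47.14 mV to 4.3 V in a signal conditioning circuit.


Gain = Vout / Vin (converting to same units).
G = 4.3 V / 47.14 mV
G = 4300.0 mV / 47.14 mV
G = 91.22

91.22


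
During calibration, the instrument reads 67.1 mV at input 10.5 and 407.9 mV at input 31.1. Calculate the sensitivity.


Sensitivity = (y2 - y1) / (x2 - x1).
S = (407.9 - 67.1) / (31.1 - 10.5)
S = 340.8 / 20.6
S = 16.5437 mV/unit

16.5437 mV/unit


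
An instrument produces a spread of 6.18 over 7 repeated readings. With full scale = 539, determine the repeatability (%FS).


Repeatability = (spread / full scale) * 100%.
R = (6.18 / 539) * 100
R = 1.147 %FS

1.147 %FS


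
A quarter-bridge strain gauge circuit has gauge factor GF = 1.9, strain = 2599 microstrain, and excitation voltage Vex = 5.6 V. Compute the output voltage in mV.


Quarter bridge output: Vout = (GF * epsilon * Vex) / 4.
Vout = (1.9 * 2599e-6 * 5.6) / 4
Vout = 0.02765336 / 4 V
Vout = 0.00691334 V = 6.9133 mV

6.9133 mV


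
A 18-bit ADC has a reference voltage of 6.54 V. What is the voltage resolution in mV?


The resolution (LSB) of an ADC is Vref / 2^n.
LSB = 6.54 / 2^18
LSB = 6.54 / 262144
LSB = 2.495e-05 V = 0.02494812 mV

0.02494812 mV


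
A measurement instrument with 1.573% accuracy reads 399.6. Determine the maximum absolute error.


Absolute error = (accuracy% / 100) * reading.
Error = (1.573 / 100) * 399.6
Error = 0.01573 * 399.6
Error = 6.2857

6.2857


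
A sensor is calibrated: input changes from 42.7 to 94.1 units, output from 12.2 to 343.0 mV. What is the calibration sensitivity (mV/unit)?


Sensitivity = (y2 - y1) / (x2 - x1).
S = (343.0 - 12.2) / (94.1 - 42.7)
S = 330.8 / 51.4
S = 6.4358 mV/unit

6.4358 mV/unit


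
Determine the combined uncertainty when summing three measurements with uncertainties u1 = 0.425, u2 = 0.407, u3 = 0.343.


For a sum of independent quantities, uc = sqrt(u1^2 + u2^2 + u3^2).
uc = sqrt(0.425^2 + 0.407^2 + 0.343^2)
uc = sqrt(0.180625 + 0.165649 + 0.117649)
uc = 0.6811

0.6811


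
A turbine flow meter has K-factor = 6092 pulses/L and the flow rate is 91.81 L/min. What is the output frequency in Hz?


Frequency = K * Q / 60 (converting L/min to L/s).
f = 6092 * 91.81 / 60
f = 559306.52 / 60
f = 9321.78 Hz

9321.78 Hz


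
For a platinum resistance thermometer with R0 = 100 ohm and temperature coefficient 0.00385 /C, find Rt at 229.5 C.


The RTD equation: Rt = R0 * (1 + alpha * T).
Rt = 100 * (1 + 0.00385 * 229.5)
Rt = 100 * (1 + 0.883575)
Rt = 100 * 1.883575
Rt = 188.357 ohm

188.357 ohm


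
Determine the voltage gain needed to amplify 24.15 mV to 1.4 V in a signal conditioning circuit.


Gain = Vout / Vin (converting to same units).
G = 1.4 V / 24.15 mV
G = 1400.0 mV / 24.15 mV
G = 57.97

57.97


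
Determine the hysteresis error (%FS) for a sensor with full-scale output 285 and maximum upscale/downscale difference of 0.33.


Hysteresis = (max difference / full scale) * 100%.
H = (0.33 / 285) * 100
H = 0.116 %FS

0.116 %FS


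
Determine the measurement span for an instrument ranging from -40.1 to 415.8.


Span = upper range - lower range.
Span = 415.8 - (-40.1)
Span = 455.9

455.9


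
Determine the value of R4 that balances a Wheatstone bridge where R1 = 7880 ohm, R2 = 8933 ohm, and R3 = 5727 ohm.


At balance: R1*R4 = R2*R3, so R4 = R2*R3/R1.
R4 = 8933 * 5727 / 7880
R4 = 51159291 / 7880
R4 = 6492.3 ohm

6492.3 ohm


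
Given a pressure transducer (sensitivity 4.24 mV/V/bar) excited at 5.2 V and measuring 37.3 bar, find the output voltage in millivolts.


Output = sensitivity * Vex * P.
Vout = 4.24 * 5.2 * 37.3
Vout = 22.048 * 37.3
Vout = 822.39 mV

822.39 mV


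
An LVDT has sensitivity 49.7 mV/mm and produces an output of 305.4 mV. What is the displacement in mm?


Displacement = Vout / sensitivity.
d = 305.4 / 49.7
d = 6.145 mm

6.145 mm


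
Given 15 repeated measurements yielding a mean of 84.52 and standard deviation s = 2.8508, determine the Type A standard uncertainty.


The standard uncertainty for Type A evaluation is u = s / sqrt(n).
u = 2.8508 / sqrt(15)
u = 2.8508 / 3.873
u = 0.7361

0.7361


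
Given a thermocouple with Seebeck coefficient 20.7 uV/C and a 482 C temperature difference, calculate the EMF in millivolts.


The thermocouple output V = sensitivity * dT.
V = 20.7 uV/C * 482 C
V = 9977.4 uV
V = 9.977 mV

9.977 mV


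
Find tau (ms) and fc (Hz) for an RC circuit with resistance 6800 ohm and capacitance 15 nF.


Time constant: tau = R * C.
tau = 6800 * 1.50e-08 = 0.000102 s
tau = 0.102 ms
Cutoff frequency: fc = 1 / (2*pi*R*C).
fc = 1 / (2*pi*0.000102) = 1560.34 Hz

tau = 0.102 ms, fc = 1560.34 Hz


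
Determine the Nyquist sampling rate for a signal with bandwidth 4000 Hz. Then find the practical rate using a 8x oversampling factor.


By Nyquist theorem, fs_min = 2 * fmax.
fs_min = 2 * 4000 = 8000 Hz
Practical rate = 8 * fs_min = 8 * 8000 = 64000 Hz

fs_min = 8000 Hz, fs_practical = 64000 Hz


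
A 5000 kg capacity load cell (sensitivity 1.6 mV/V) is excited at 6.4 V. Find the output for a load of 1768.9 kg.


Vout = rated_output * Vex * (load / capacity).
Vout = 1.6 * 6.4 * (1768.9 / 5000)
Vout = 1.6 * 6.4 * 0.35378
Vout = 3.623 mV

3.623 mV


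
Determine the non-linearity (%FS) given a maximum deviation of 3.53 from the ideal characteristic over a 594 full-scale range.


Linearity error = (max deviation / full scale) * 100%.
Linearity = (3.53 / 594) * 100
Linearity = 0.594 %FS

0.594 %FS


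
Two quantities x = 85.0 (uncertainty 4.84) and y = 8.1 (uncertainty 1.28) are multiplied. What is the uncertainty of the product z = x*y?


For a product z = x*y, the relative uncertainty is:
uz/z = sqrt((ux/x)^2 + (uy/y)^2)
Relative uncertainties: ux/x = 4.84/85.0 = 0.056941
uy/y = 1.28/8.1 = 0.158025
z = 85.0 * 8.1 = 688.5
uz = 688.5 * sqrt(0.056941^2 + 0.158025^2) = 115.648

115.648


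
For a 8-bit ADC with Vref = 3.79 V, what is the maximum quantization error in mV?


The maximum quantization error is +/- LSB/2.
LSB = Vref / 2^n = 3.79 / 256 = 0.01480469 V
Max error = LSB / 2 = 0.01480469 / 2 = 0.00740234 V
Max error = 7.4023 mV

7.4023 mV


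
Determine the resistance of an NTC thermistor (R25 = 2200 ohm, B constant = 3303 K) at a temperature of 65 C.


NTC thermistor equation: Rt = R25 * exp(B * (1/T - 1/T25)).
T in Kelvin: 338.15 K, T25 = 298.15 K
1/T - 1/T25 = 1/338.15 - 1/298.15 = -0.00039675
B * (1/T - 1/T25) = 3303 * -0.00039675 = -1.3105
Rt = 2200 * exp(-1.3105) = 593.3 ohm

593.3 ohm


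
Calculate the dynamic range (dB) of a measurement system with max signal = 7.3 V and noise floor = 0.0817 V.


Dynamic range = 20 * log10(Vmax / Vnoise).
DR = 20 * log10(7.3 / 0.0817)
DR = 20 * log10(89.35)
DR = 39.02 dB

39.02 dB


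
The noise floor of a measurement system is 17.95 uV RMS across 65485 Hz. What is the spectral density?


Noise spectral density = Vrms / sqrt(BW).
NSD = 17.95 / sqrt(65485)
NSD = 17.95 / 255.9004
NSD = 0.0701 uV/sqrt(Hz)

0.0701 uV/sqrt(Hz)


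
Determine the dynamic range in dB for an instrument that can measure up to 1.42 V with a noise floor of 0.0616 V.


Dynamic range = 20 * log10(Vmax / Vnoise).
DR = 20 * log10(1.42 / 0.0616)
DR = 20 * log10(23.05)
DR = 27.25 dB

27.25 dB


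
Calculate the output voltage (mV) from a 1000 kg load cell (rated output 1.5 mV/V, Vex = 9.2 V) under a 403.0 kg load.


Vout = rated_output * Vex * (load / capacity).
Vout = 1.5 * 9.2 * (403.0 / 1000)
Vout = 1.5 * 9.2 * 0.403
Vout = 5.561 mV

5.561 mV


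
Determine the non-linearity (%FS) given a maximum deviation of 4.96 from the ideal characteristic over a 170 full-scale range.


Linearity error = (max deviation / full scale) * 100%.
Linearity = (4.96 / 170) * 100
Linearity = 2.918 %FS

2.918 %FS


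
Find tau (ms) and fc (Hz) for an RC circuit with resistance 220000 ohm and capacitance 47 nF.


Time constant: tau = R * C.
tau = 220000 * 4.70e-08 = 0.01034 s
tau = 10.34 ms
Cutoff frequency: fc = 1 / (2*pi*R*C).
fc = 1 / (2*pi*0.01034) = 15.39 Hz

tau = 10.34 ms, fc = 15.39 Hz


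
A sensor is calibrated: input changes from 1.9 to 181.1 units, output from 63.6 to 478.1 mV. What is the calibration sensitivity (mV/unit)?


Sensitivity = (y2 - y1) / (x2 - x1).
S = (478.1 - 63.6) / (181.1 - 1.9)
S = 414.5 / 179.2
S = 2.3131 mV/unit

2.3131 mV/unit


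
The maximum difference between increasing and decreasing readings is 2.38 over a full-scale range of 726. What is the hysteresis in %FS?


Hysteresis = (max difference / full scale) * 100%.
H = (2.38 / 726) * 100
H = 0.328 %FS

0.328 %FS


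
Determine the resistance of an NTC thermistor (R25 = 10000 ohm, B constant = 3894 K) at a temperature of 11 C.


NTC thermistor equation: Rt = R25 * exp(B * (1/T - 1/T25)).
T in Kelvin: 284.15 K, T25 = 298.15 K
1/T - 1/T25 = 1/284.15 - 1/298.15 = 0.00016525
B * (1/T - 1/T25) = 3894 * 0.00016525 = 0.6435
Rt = 10000 * exp(0.6435) = 19031.1 ohm

19031.1 ohm


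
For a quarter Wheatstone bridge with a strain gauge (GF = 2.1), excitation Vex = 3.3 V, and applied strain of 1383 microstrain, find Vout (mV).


Quarter bridge output: Vout = (GF * epsilon * Vex) / 4.
Vout = (2.1 * 1383e-6 * 3.3) / 4
Vout = 0.00958419 / 4 V
Vout = 0.00239605 V = 2.396 mV

2.396 mV


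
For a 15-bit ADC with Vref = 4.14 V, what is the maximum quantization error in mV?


The maximum quantization error is +/- LSB/2.
LSB = Vref / 2^n = 4.14 / 32768 = 0.00012634 V
Max error = LSB / 2 = 0.00012634 / 2 = 6.317e-05 V
Max error = 0.0632 mV

0.0632 mV


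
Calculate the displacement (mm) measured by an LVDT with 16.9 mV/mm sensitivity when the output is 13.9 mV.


Displacement = Vout / sensitivity.
d = 13.9 / 16.9
d = 0.822 mm

0.822 mm


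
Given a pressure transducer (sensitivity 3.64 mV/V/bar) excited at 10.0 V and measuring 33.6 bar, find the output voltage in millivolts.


Output = sensitivity * Vex * P.
Vout = 3.64 * 10.0 * 33.6
Vout = 36.4 * 33.6
Vout = 1223.04 mV

1223.04 mV


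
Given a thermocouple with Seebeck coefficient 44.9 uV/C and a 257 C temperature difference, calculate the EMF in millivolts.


The thermocouple output V = sensitivity * dT.
V = 44.9 uV/C * 257 C
V = 11539.3 uV
V = 11.539 mV

11.539 mV


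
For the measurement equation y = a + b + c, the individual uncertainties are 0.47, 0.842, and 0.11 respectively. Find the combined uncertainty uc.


For a sum of independent quantities, uc = sqrt(u1^2 + u2^2 + u3^2).
uc = sqrt(0.47^2 + 0.842^2 + 0.11^2)
uc = sqrt(0.2209 + 0.708964 + 0.0121)
uc = 0.9705

0.9705


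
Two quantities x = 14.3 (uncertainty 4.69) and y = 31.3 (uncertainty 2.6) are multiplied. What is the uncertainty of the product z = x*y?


For a product z = x*y, the relative uncertainty is:
uz/z = sqrt((ux/x)^2 + (uy/y)^2)
Relative uncertainties: ux/x = 4.69/14.3 = 0.327972
uy/y = 2.6/31.3 = 0.083067
z = 14.3 * 31.3 = 447.6
uz = 447.6 * sqrt(0.327972^2 + 0.083067^2) = 151.432

151.432


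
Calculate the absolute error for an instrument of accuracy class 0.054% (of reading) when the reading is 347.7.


Absolute error = (accuracy% / 100) * reading.
Error = (0.054 / 100) * 347.7
Error = 0.00054 * 347.7
Error = 0.1878

0.1878


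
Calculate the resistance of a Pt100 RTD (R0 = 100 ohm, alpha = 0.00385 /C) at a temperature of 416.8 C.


The RTD equation: Rt = R0 * (1 + alpha * T).
Rt = 100 * (1 + 0.00385 * 416.8)
Rt = 100 * (1 + 1.60468)
Rt = 100 * 2.60468
Rt = 260.468 ohm

260.468 ohm


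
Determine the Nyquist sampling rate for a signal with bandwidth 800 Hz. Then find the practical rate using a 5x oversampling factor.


By Nyquist theorem, fs_min = 2 * fmax.
fs_min = 2 * 800 = 1600 Hz
Practical rate = 5 * fs_min = 5 * 1600 = 8000 Hz

fs_min = 1600 Hz, fs_practical = 8000 Hz


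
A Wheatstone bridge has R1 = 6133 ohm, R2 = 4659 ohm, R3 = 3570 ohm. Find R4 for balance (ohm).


At balance: R1*R4 = R2*R3, so R4 = R2*R3/R1.
R4 = 4659 * 3570 / 6133
R4 = 16632630 / 6133
R4 = 2711.99 ohm

2711.99 ohm


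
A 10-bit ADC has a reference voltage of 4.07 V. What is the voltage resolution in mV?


The resolution (LSB) of an ADC is Vref / 2^n.
LSB = 4.07 / 2^10
LSB = 4.07 / 1024
LSB = 0.00397461 V = 3.97460938 mV

3.97460938 mV


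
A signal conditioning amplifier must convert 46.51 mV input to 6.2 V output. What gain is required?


Gain = Vout / Vin (converting to same units).
G = 6.2 V / 46.51 mV
G = 6200.0 mV / 46.51 mV
G = 133.3

133.3


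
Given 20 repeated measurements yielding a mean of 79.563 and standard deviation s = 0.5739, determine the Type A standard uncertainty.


The standard uncertainty for Type A evaluation is u = s / sqrt(n).
u = 0.5739 / sqrt(20)
u = 0.5739 / 4.4721
u = 0.1283

0.1283


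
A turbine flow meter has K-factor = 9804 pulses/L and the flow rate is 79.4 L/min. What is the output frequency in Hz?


Frequency = K * Q / 60 (converting L/min to L/s).
f = 9804 * 79.4 / 60
f = 778437.6 / 60
f = 12973.96 Hz

12973.96 Hz


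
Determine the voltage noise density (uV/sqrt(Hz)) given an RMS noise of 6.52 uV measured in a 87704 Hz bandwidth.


Noise spectral density = Vrms / sqrt(BW).
NSD = 6.52 / sqrt(87704)
NSD = 6.52 / 296.1486
NSD = 0.022 uV/sqrt(Hz)

0.022 uV/sqrt(Hz)


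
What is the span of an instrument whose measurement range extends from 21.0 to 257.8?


Span = upper range - lower range.
Span = 257.8 - (21.0)
Span = 236.8

236.8


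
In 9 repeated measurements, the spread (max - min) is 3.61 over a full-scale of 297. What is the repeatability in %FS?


Repeatability = (spread / full scale) * 100%.
R = (3.61 / 297) * 100
R = 1.215 %FS

1.215 %FS


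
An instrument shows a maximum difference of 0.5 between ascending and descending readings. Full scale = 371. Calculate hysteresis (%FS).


Hysteresis = (max difference / full scale) * 100%.
H = (0.5 / 371) * 100
H = 0.135 %FS

0.135 %FS


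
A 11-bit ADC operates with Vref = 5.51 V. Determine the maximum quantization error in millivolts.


The maximum quantization error is +/- LSB/2.
LSB = Vref / 2^n = 5.51 / 2048 = 0.00269043 V
Max error = LSB / 2 = 0.00269043 / 2 = 0.00134521 V
Max error = 1.3452 mV

1.3452 mV


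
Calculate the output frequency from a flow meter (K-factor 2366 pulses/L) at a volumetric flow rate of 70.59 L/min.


Frequency = K * Q / 60 (converting L/min to L/s).
f = 2366 * 70.59 / 60
f = 167015.94 / 60
f = 2783.6 Hz

2783.6 Hz


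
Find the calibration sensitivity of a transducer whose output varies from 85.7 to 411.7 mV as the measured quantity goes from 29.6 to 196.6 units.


Sensitivity = (y2 - y1) / (x2 - x1).
S = (411.7 - 85.7) / (196.6 - 29.6)
S = 326.0 / 167.0
S = 1.9521 mV/unit

1.9521 mV/unit


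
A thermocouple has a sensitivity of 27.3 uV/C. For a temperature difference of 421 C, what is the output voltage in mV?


The thermocouple output V = sensitivity * dT.
V = 27.3 uV/C * 421 C
V = 11493.3 uV
V = 11.493 mV

11.493 mV


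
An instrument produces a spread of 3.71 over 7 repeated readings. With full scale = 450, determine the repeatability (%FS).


Repeatability = (spread / full scale) * 100%.
R = (3.71 / 450) * 100
R = 0.824 %FS

0.824 %FS


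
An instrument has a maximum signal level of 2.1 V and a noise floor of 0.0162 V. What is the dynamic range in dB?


Dynamic range = 20 * log10(Vmax / Vnoise).
DR = 20 * log10(2.1 / 0.0162)
DR = 20 * log10(129.63)
DR = 42.25 dB

42.25 dB


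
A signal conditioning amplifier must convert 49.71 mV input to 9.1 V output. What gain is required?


Gain = Vout / Vin (converting to same units).
G = 9.1 V / 49.71 mV
G = 9100.0 mV / 49.71 mV
G = 183.06

183.06


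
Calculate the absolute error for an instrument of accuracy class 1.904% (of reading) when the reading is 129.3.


Absolute error = (accuracy% / 100) * reading.
Error = (1.904 / 100) * 129.3
Error = 0.01904 * 129.3
Error = 2.4619

2.4619


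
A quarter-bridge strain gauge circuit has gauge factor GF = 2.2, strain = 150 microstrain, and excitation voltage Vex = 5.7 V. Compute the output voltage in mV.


Quarter bridge output: Vout = (GF * epsilon * Vex) / 4.
Vout = (2.2 * 150e-6 * 5.7) / 4
Vout = 0.001881 / 4 V
Vout = 0.00047025 V = 0.4703 mV

0.4703 mV


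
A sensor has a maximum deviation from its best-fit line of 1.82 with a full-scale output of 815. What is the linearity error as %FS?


Linearity error = (max deviation / full scale) * 100%.
Linearity = (1.82 / 815) * 100
Linearity = 0.223 %FS

0.223 %FS


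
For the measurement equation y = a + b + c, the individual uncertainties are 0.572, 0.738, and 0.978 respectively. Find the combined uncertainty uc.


For a sum of independent quantities, uc = sqrt(u1^2 + u2^2 + u3^2).
uc = sqrt(0.572^2 + 0.738^2 + 0.978^2)
uc = sqrt(0.327184 + 0.544644 + 0.956484)
uc = 1.3522

1.3522


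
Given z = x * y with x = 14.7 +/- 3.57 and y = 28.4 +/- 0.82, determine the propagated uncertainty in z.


For a product z = x*y, the relative uncertainty is:
uz/z = sqrt((ux/x)^2 + (uy/y)^2)
Relative uncertainties: ux/x = 3.57/14.7 = 0.242857
uy/y = 0.82/28.4 = 0.028873
z = 14.7 * 28.4 = 417.5
uz = 417.5 * sqrt(0.242857^2 + 0.028873^2) = 102.102

102.102


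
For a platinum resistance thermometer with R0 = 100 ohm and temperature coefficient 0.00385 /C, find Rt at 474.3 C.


The RTD equation: Rt = R0 * (1 + alpha * T).
Rt = 100 * (1 + 0.00385 * 474.3)
Rt = 100 * (1 + 1.826055)
Rt = 100 * 2.826055
Rt = 282.606 ohm

282.606 ohm


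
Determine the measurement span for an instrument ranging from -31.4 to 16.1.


Span = upper range - lower range.
Span = 16.1 - (-31.4)
Span = 47.5

47.5


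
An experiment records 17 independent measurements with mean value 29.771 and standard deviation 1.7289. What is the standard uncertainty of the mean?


The standard uncertainty for Type A evaluation is u = s / sqrt(n).
u = 1.7289 / sqrt(17)
u = 1.7289 / 4.1231
u = 0.4193

0.4193


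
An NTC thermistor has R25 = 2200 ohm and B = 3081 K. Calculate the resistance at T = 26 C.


NTC thermistor equation: Rt = R25 * exp(B * (1/T - 1/T25)).
T in Kelvin: 299.15 K, T25 = 298.15 K
1/T - 1/T25 = 1/299.15 - 1/298.15 = -1.121e-05
B * (1/T - 1/T25) = 3081 * -1.121e-05 = -0.0345
Rt = 2200 * exp(-0.0345) = 2125.3 ohm

2125.3 ohm


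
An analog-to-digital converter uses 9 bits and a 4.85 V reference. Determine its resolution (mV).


The resolution (LSB) of an ADC is Vref / 2^n.
LSB = 4.85 / 2^9
LSB = 4.85 / 512
LSB = 0.00947266 V = 9.47265625 mV

9.47265625 mV


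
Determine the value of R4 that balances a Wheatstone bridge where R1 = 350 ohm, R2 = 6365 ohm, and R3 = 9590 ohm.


At balance: R1*R4 = R2*R3, so R4 = R2*R3/R1.
R4 = 6365 * 9590 / 350
R4 = 61040350 / 350
R4 = 174401.0 ohm

174401.0 ohm


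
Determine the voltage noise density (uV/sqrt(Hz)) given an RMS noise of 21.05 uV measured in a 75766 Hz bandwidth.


Noise spectral density = Vrms / sqrt(BW).
NSD = 21.05 / sqrt(75766)
NSD = 21.05 / 275.2562
NSD = 0.0765 uV/sqrt(Hz)

0.0765 uV/sqrt(Hz)


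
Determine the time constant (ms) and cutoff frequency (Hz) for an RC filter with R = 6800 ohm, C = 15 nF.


Time constant: tau = R * C.
tau = 6800 * 1.50e-08 = 0.000102 s
tau = 0.102 ms
Cutoff frequency: fc = 1 / (2*pi*R*C).
fc = 1 / (2*pi*0.000102) = 1560.34 Hz

tau = 0.102 ms, fc = 1560.34 Hz


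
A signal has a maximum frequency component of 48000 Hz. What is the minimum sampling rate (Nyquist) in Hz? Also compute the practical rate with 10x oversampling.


By Nyquist theorem, fs_min = 2 * fmax.
fs_min = 2 * 48000 = 96000 Hz
Practical rate = 10 * fs_min = 10 * 96000 = 960000 Hz

fs_min = 96000 Hz, fs_practical = 960000 Hz


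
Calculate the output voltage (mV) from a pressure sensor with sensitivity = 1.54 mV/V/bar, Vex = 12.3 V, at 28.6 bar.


Output = sensitivity * Vex * P.
Vout = 1.54 * 12.3 * 28.6
Vout = 18.942 * 28.6
Vout = 541.74 mV

541.74 mV


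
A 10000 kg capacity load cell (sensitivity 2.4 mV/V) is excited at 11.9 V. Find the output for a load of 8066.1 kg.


Vout = rated_output * Vex * (load / capacity).
Vout = 2.4 * 11.9 * (8066.1 / 10000)
Vout = 2.4 * 11.9 * 0.80661
Vout = 23.037 mV

23.037 mV


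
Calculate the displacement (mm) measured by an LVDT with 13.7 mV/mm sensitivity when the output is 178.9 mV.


Displacement = Vout / sensitivity.
d = 178.9 / 13.7
d = 13.058 mm

13.058 mm


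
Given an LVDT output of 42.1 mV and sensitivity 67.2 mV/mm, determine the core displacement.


Displacement = Vout / sensitivity.
d = 42.1 / 67.2
d = 0.626 mm

0.626 mm


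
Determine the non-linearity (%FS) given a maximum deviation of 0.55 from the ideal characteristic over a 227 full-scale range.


Linearity error = (max deviation / full scale) * 100%.
Linearity = (0.55 / 227) * 100
Linearity = 0.242 %FS

0.242 %FS


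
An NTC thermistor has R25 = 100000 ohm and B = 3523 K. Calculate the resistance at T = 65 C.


NTC thermistor equation: Rt = R25 * exp(B * (1/T - 1/T25)).
T in Kelvin: 338.15 K, T25 = 298.15 K
1/T - 1/T25 = 1/338.15 - 1/298.15 = -0.00039675
B * (1/T - 1/T25) = 3523 * -0.00039675 = -1.3977
Rt = 100000 * exp(-1.3977) = 24715.3 ohm

24715.3 ohm


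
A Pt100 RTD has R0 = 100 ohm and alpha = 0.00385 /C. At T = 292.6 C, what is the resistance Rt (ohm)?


The RTD equation: Rt = R0 * (1 + alpha * T).
Rt = 100 * (1 + 0.00385 * 292.6)
Rt = 100 * (1 + 1.12651)
Rt = 100 * 2.12651
Rt = 212.651 ohm

212.651 ohm


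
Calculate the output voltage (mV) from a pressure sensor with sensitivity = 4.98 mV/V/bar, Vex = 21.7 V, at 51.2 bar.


Output = sensitivity * Vex * P.
Vout = 4.98 * 21.7 * 51.2
Vout = 108.066 * 51.2
Vout = 5532.98 mV

5532.98 mV


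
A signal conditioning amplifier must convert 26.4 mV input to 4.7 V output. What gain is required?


Gain = Vout / Vin (converting to same units).
G = 4.7 V / 26.4 mV
G = 4700.0 mV / 26.4 mV
G = 178.03

178.03
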